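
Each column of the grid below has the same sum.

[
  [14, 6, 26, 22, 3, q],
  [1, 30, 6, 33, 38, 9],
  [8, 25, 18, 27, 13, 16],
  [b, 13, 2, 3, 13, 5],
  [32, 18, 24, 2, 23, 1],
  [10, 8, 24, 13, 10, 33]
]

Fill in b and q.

Columns 2 and 4 both add up to 100, so every column sums to 100.
Column 1: 14 + 1 + 8 + 32 + 10 = 65, so the missing entry is 100 − 65 = 35.
Column 6: 9 + 16 + 5 + 1 + 33 = 64, so the missing entry is 100 − 64 = 36.

b = 35, q = 36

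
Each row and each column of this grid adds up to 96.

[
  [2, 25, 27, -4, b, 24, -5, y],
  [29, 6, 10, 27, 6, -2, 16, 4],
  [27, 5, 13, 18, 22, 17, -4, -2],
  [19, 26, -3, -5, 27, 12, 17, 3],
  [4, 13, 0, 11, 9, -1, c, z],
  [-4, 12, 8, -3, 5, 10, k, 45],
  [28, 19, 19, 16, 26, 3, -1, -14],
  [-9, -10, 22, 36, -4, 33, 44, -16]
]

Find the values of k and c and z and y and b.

Column 5 has 6 + 22 + 27 + 9 + 5 + 26 − 4 = 91; the blank must be 96 − 91 = 5.
Row 1 has 2 + 25 + 27 − 4 + 5 + 24 − 5 = 74; the blank must be 96 − 74 = 22.
Row 6 has -4 + 12 + 8 − 3 + 5 + 10 + 45 = 73; the blank must be 96 − 73 = 23.
Column 7 has -5 + 16 − 4 + 17 + 23 − 1 + 44 = 90; the blank must be 96 − 90 = 6.
Row 5 has 4 + 13 + 0 + 11 + 9 − 1 + 6 = 42; the blank must be 96 − 42 = 54.

k = 23, c = 6, z = 54, y = 22, b = 5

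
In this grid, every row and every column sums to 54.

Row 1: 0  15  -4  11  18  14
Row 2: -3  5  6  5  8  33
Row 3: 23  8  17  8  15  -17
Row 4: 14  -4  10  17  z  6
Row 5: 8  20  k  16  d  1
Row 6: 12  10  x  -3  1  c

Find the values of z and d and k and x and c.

Column 6: 14 + 33 − 17 + 6 + 1 = 37, so its missing entry is 54 − 37 = 17.
Row 4: 14 − 4 + 10 + 17 + 6 = 43, so its missing entry is 54 − 43 = 11.
Column 5: 18 + 8 + 15 + 11 + 1 = 53, so its missing entry is 54 − 53 = 1.
Row 5: 8 + 20 + 16 + 1 + 1 = 46, so its missing entry is 54 − 46 = 8.
Row 6: 12 + 10 − 3 + 1 + 17 = 37, so its missing entry is 54 − 37 = 17.

z = 11, d = 1, k = 8, x = 17, c = 17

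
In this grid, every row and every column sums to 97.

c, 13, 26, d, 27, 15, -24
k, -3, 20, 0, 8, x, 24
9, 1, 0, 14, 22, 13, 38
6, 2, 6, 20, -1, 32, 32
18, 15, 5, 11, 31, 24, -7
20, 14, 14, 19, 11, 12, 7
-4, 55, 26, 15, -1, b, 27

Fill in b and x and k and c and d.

b = -21, x = 22, k = 26, c = 22, d = 18

Row 7 has -4 + 55 + 26 + 15 − 1 + 27 = 118; the blank must be 97 − 118 = -21.
Column 6 has 15 + 13 + 32 + 24 + 12 − 21 = 75; the blank must be 97 − 75 = 22.
Column 4 has 0 + 14 + 20 + 11 + 19 + 15 = 79; the blank must be 97 − 79 = 18.
Row 1 has 13 + 26 + 18 + 27 + 15 − 24 = 75; the blank must be 97 − 75 = 22.
Row 2 has -3 + 20 + 0 + 8 + 22 + 24 = 71; the blank must be 97 − 71 = 26.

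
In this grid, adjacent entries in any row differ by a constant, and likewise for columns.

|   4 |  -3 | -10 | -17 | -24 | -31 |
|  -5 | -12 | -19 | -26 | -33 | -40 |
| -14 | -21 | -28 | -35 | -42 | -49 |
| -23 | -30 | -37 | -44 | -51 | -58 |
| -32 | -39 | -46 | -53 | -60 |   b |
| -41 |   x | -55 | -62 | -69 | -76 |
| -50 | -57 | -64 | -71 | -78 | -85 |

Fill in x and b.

x = -48, b = -67

Along each row the entries change by -7 per step; down each column they change by -9.
Row 6: from -41 at column 1, stepping by -7 to column 2 gives -48.
Row 5: from -32 at column 1, stepping by -7 to column 6 gives -67.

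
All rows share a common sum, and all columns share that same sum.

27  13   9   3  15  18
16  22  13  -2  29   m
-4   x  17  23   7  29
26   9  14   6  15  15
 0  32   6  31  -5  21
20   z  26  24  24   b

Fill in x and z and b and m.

Rows 1 and 4 both sum to 85, so that's the common total.
The known cells in row 3 total 72, leaving 85 − 72 = 13 for the blank.
The known cells in column 2 total 89, leaving 85 − 89 = -4 for the blank.
The known cells in row 6 total 90, leaving 85 − 90 = -5 for the blank.
The known cells in row 2 total 78, leaving 85 − 78 = 7 for the blank.

x = 13, z = -4, b = -5, m = 7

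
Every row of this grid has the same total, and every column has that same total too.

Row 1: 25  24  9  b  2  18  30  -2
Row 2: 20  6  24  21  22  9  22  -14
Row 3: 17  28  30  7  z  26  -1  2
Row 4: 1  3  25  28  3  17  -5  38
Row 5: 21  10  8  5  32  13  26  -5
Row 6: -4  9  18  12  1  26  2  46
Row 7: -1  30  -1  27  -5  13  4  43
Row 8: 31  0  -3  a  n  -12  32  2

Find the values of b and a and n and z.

b = 4, a = 6, n = 54, z = 1

Rows 2 and 4 both sum to 110, so that's the common total.
The known cells in row 3 total 109, leaving 110 − 109 = 1 for the blank.
The known cells in column 5 total 56, leaving 110 − 56 = 54 for the blank.
The known cells in row 1 total 106, leaving 110 − 106 = 4 for the blank.
The known cells in row 8 total 104, leaving 110 − 104 = 6 for the blank.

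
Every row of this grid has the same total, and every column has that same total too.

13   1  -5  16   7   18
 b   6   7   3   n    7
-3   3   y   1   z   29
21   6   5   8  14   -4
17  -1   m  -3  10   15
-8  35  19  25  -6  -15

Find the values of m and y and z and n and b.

m = 12, y = 12, z = 8, n = 17, b = 10

Rows 1 and 4 both sum to 50, so that's the common total.
The known cells in row 5 total 38, leaving 50 − 38 = 12 for the blank.
The known cells in column 3 total 38, leaving 50 − 38 = 12 for the blank.
The known cells in row 3 total 42, leaving 50 − 42 = 8 for the blank.
The known cells in column 5 total 33, leaving 50 − 33 = 17 for the blank.
The known cells in row 2 total 40, leaving 50 − 40 = 10 for the blank.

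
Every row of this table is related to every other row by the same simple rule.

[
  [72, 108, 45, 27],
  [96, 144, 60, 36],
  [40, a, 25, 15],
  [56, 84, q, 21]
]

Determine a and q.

Each row is a constant multiple of every other row — this is a multiplication table with the headers hidden.
Row 3 is 40/72 = 5/9 times row 1, so its entry in column 2 is 108 × 5/9 = 60.
Row 4 is 56/72 = 7/9 times row 1, so its entry in column 3 is 45 × 7/9 = 35.

a = 60, q = 35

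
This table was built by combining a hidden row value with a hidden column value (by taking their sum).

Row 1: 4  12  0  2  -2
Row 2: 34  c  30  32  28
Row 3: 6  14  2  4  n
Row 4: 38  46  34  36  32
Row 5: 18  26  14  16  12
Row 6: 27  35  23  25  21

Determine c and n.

c = 42, n = 0

The difference between any two rows is the same in every column — this is an addition table with the headers hidden.
Row 2 minus row 1 is 32 − 2 = 30, so its entry in column 2 is 12 + 30 = 42.
Row 3 minus row 1 is 4 − 2 = 2, so its entry in column 5 is -2 + 2 = 0.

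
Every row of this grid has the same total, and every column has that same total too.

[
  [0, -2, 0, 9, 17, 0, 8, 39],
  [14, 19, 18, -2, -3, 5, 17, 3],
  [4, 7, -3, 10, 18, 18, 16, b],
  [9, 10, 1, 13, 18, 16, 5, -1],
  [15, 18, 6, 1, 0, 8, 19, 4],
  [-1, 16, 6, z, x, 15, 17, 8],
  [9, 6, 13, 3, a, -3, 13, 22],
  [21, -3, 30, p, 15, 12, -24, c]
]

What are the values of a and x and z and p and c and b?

Rows 1 and 2 both sum to 71, so that's the common total.
Row 3 has 4 + 7 − 3 + 10 + 18 + 18 + 16 = 70; the blank must be 71 − 70 = 1.
Column 8 has 39 + 3 + 1 − 1 + 4 + 8 + 22 = 76; the blank must be 71 − 76 = -5.
Row 7 has 9 + 6 + 13 + 3 − 3 + 13 + 22 = 63; the blank must be 71 − 63 = 8.
Column 5 has 17 − 3 + 18 + 18 + 0 + 8 + 15 = 73; the blank must be 71 − 73 = -2.
Row 8 has 21 − 3 + 30 + 15 + 12 − 24 − 5 = 46; the blank must be 71 − 46 = 25.
Row 6 has -1 + 16 + 6 − 2 + 15 + 17 + 8 = 59; the blank must be 71 − 59 = 12.

a = 8, x = -2, z = 12, p = 25, c = -5, b = 1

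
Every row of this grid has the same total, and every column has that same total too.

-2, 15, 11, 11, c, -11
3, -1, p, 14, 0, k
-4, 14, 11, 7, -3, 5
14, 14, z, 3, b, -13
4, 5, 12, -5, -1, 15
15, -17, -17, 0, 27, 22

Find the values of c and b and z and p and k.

Rows 3 and 5 both sum to 30, so that's the common total.
The known cells in row 1 total 24, leaving 30 − 24 = 6 for the blank.
The known cells in column 5 total 29, leaving 30 − 29 = 1 for the blank.
The known cells in column 6 total 18, leaving 30 − 18 = 12 for the blank.
The known cells in row 2 total 28, leaving 30 − 28 = 2 for the blank.
The known cells in row 4 total 19, leaving 30 − 19 = 11 for the blank.

c = 6, b = 1, z = 11, p = 2, k = 12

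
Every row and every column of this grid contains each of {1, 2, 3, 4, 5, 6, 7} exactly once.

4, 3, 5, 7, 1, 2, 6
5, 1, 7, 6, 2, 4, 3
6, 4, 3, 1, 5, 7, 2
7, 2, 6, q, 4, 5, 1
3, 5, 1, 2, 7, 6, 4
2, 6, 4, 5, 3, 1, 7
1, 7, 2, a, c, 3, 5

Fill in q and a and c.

q = 3, a = 4, c = 6

Cell (4,4): row 4 already has {1, 2, 4, 5, 6, 7} → 3.
At (row 7, col 5): column 5 already has {1, 2, 3, 4, 5, 7}, so the value is 6.
At (row 7, col 4): row 7 already has {1, 2, 3, 5, 6, 7}, so the value is 4.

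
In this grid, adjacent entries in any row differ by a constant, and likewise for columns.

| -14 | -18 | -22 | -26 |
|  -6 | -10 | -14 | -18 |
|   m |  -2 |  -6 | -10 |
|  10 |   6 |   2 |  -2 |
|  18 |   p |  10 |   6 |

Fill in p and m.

Along each row the entries change by -4 per step; down each column they change by 8.
Row 5: from 18 at column 1, stepping by -4 to column 2 gives 14.
Row 3: from -2 at column 2, stepping by -4 to column 1 gives 2.

p = 14, m = 2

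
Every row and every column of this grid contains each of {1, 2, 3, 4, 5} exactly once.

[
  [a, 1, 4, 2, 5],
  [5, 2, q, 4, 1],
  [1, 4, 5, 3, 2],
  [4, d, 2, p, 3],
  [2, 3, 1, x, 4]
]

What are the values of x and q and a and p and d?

x = 5, q = 3, a = 3, p = 1, d = 5

At (row 2, col 3): row 2 already has {1, 2, 4, 5}, so the value is 3.
At (row 5, col 4): row 5 already has {1, 2, 3, 4}, so the value is 5.
Cell (4,2): column 2 already has {1, 2, 3, 4} → 5.
For row 1, column 1: row 1 already has {1, 2, 4, 5}; that leaves 3.
Cell (4,4): row 4 already has {2, 3, 4, 5} → 1.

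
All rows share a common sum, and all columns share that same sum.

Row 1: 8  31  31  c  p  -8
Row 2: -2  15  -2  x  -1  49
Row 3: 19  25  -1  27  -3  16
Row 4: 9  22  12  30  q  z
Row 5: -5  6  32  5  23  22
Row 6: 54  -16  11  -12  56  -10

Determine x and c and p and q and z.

x = 24, c = 9, p = 12, q = -4, z = 14

Rows 3 and 5 both sum to 83, so that's the common total.
Row 2 has -2 + 15 − 2 − 1 + 49 = 59; the blank must be 83 − 59 = 24.
Column 4 has 24 + 27 + 30 + 5 − 12 = 74; the blank must be 83 − 74 = 9.
Row 1 has 8 + 31 + 31 + 9 − 8 = 71; the blank must be 83 − 71 = 12.
Column 5 has 12 − 1 − 3 + 23 + 56 = 87; the blank must be 83 − 87 = -4.
Row 4 has 9 + 22 + 12 + 30 − 4 = 69; the blank must be 83 − 69 = 14.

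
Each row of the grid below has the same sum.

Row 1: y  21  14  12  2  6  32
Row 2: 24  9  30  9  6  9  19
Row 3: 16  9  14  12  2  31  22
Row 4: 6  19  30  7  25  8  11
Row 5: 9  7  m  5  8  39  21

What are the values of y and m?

Rows 2 and 3 both add up to 106, so every row sums to 106.
Row 1: 21 + 14 + 12 + 2 + 6 + 32 = 87, so the missing entry is 106 − 87 = 19.
Row 5: 9 + 7 + 5 + 8 + 39 + 21 = 89, so the missing entry is 106 − 89 = 17.

y = 19, m = 17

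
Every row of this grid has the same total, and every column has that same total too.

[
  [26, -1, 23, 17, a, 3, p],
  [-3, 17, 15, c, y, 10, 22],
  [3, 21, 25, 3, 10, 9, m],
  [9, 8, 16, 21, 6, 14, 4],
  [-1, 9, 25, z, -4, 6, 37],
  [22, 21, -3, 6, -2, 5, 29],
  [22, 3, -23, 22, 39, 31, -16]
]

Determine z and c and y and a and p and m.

z = 6, c = 3, y = 14, a = 15, p = -5, m = 7

Rows 4 and 6 both sum to 78, so that's the common total.
The known cells in row 5 total 72, leaving 78 − 72 = 6 for the blank.
The known cells in row 3 total 71, leaving 78 − 71 = 7 for the blank.
The known cells in column 7 total 83, leaving 78 − 83 = -5 for the blank.
The known cells in row 1 total 63, leaving 78 − 63 = 15 for the blank.
The known cells in column 5 total 64, leaving 78 − 64 = 14 for the blank.
The known cells in row 2 total 75, leaving 78 − 75 = 3 for the blank.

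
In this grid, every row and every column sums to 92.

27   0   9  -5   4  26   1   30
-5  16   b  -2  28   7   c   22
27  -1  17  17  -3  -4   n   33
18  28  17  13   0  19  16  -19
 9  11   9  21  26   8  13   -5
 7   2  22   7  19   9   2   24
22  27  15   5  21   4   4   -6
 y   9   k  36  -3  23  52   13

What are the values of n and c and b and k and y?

n = 6, c = -2, b = 28, k = -25, y = -13

Column 1 has 27 − 5 + 27 + 18 + 9 + 7 + 22 = 105; the blank must be 92 − 105 = -13.
Row 3 has 27 − 1 + 17 + 17 − 3 − 4 + 33 = 86; the blank must be 92 − 86 = 6.
Row 8 has -13 + 9 + 36 − 3 + 23 + 52 + 13 = 117; the blank must be 92 − 117 = -25.
Column 3 has 9 + 17 + 17 + 9 + 22 + 15 − 25 = 64; the blank must be 92 − 64 = 28.
Row 2 has -5 + 16 + 28 − 2 + 28 + 7 + 22 = 94; the blank must be 92 − 94 = -2.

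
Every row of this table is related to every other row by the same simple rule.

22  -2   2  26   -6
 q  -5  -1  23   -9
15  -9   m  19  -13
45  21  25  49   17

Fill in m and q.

m = -5, q = 19

The difference between any two rows is the same in every column — this is an addition table with the headers hidden.
Row 3 minus row 1 is -9 − (-2) = -7, so its entry in column 3 is 2 + (-7) = -5.
Row 2 minus row 1 is -5 − (-2) = -3, so its entry in column 1 is 22 + (-3) = 19.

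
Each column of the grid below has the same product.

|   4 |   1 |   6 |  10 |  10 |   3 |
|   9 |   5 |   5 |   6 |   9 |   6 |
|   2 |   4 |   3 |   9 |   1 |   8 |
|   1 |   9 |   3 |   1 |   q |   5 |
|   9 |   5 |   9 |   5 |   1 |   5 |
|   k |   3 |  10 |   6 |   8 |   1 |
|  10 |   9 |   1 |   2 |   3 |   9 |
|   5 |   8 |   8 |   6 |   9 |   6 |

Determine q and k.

Columns 3 and 6 each multiply to 194400, so every column has product 194400.
Column 5: 10×9×1×1×8×3×9 = 19440, so the missing entry is 194400 ÷ 19440 = 10.
Column 1: 4×9×2×1×9×10×5 = 32400, so the missing entry is 194400 ÷ 32400 = 6.

q = 10, k = 6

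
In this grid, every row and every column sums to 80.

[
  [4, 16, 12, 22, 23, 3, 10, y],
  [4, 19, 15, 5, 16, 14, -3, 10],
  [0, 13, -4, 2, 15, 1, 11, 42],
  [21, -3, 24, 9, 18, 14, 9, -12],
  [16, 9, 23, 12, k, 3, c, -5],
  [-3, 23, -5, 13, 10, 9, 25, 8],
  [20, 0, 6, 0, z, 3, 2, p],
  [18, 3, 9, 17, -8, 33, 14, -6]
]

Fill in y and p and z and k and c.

y = -10, p = 53, z = -4, k = 10, c = 12

Row 1: 4 + 16 + 12 + 22 + 23 + 3 + 10 = 90, so its missing entry is 80 − 90 = -10.
Column 7: 10 − 3 + 11 + 9 + 25 + 2 + 14 = 68, so its missing entry is 80 − 68 = 12.
Row 5: 16 + 9 + 23 + 12 + 3 + 12 − 5 = 70, so its missing entry is 80 − 70 = 10.
Column 5: 23 + 16 + 15 + 18 + 10 + 10 − 8 = 84, so its missing entry is 80 − 84 = -4.
Row 7: 20 + 0 + 6 + 0 − 4 + 3 + 2 = 27, so its missing entry is 80 − 27 = 53.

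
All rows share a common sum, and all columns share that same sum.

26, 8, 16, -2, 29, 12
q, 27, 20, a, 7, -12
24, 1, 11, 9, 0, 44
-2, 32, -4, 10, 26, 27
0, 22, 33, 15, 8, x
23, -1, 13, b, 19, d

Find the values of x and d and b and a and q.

x = 11, d = 7, b = 28, a = 29, q = 18

Rows 1 and 3 both sum to 89, so that's the common total.
Column 1: 26 + 24 − 2 + 0 + 23 = 71, so its missing entry is 89 − 71 = 18.
Row 5: 0 + 22 + 33 + 15 + 8 = 78, so its missing entry is 89 − 78 = 11.
Column 6: 12 − 12 + 44 + 27 + 11 = 82, so its missing entry is 89 − 82 = 7.
Row 6: 23 − 1 + 13 + 19 + 7 = 61, so its missing entry is 89 − 61 = 28.
Row 2: 18 + 27 + 20 + 7 − 12 = 60, so its missing entry is 89 − 60 = 29.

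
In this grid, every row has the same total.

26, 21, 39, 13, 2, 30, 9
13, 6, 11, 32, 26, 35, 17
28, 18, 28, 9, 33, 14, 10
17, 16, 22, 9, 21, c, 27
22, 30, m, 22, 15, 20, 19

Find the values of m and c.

m = 12, c = 28

The complete rows each total 140.
Row 5 is missing 140 − 128 = 12 (since 22 + 30 + 22 + 15 + 20 + 19 = 128).
Row 4 is missing 140 − 112 = 28 (since 17 + 16 + 22 + 9 + 21 + 27 = 112).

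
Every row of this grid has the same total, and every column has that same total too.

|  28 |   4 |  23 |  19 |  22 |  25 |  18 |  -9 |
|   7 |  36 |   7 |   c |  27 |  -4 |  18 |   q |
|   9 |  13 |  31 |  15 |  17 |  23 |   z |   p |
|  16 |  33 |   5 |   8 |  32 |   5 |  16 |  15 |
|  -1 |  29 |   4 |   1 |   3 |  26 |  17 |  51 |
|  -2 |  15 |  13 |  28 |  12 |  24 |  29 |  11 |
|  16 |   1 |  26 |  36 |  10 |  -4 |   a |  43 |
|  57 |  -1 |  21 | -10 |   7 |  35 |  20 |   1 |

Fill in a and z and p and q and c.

a = 2, z = 10, p = 12, q = 6, c = 33

Rows 1 and 4 both sum to 130, so that's the common total.
Row 7: 16 + 1 + 26 + 36 + 10 − 4 + 43 = 128, so its missing entry is 130 − 128 = 2.
Column 7: 18 + 18 + 16 + 17 + 29 + 2 + 20 = 120, so its missing entry is 130 − 120 = 10.
Row 3: 9 + 13 + 31 + 15 + 17 + 23 + 10 = 118, so its missing entry is 130 − 118 = 12.
Column 8: -9 + 12 + 15 + 51 + 11 + 43 + 1 = 124, so its missing entry is 130 − 124 = 6.
Row 2: 7 + 36 + 7 + 27 − 4 + 18 + 6 = 97, so its missing entry is 130 − 97 = 33.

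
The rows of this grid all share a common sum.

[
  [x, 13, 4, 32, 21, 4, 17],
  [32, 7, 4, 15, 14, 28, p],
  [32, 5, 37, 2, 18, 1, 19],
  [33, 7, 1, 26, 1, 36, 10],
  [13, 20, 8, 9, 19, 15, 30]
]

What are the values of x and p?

Row 4 sums to 114 and so does row 5; that's the common total.
In row 1 the known cells total 91, leaving 114 − 91 = 23.
In row 2 the known cells total 100, leaving 114 − 100 = 14.

x = 23, p = 14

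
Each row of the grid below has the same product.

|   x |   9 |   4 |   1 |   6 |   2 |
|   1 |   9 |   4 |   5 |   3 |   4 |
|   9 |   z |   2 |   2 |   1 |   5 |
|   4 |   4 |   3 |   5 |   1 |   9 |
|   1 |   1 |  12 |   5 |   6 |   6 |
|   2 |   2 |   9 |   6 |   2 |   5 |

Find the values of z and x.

Rows 4 and 6 each multiply to 2160, so every row has product 2160.
Row 3: 9×2×2×1×5 = 180, so the missing entry is 2160 ÷ 180 = 12.
Row 1: 9×4×1×6×2 = 432, so the missing entry is 2160 ÷ 432 = 5.

z = 12, x = 5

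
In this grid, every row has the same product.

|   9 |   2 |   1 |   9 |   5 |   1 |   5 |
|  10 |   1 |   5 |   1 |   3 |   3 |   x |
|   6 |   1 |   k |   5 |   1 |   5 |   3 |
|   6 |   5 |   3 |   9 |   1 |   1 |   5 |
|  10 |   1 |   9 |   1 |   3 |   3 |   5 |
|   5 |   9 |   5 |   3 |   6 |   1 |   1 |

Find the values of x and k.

x = 9, k = 9

Rows 4 and 5 each multiply to 4050, so every row has product 4050.
Row 2: 10×1×5×1×3×3 = 450, so the missing entry is 4050 ÷ 450 = 9.
Row 3: 6×1×5×1×5×3 = 450, so the missing entry is 4050 ÷ 450 = 9.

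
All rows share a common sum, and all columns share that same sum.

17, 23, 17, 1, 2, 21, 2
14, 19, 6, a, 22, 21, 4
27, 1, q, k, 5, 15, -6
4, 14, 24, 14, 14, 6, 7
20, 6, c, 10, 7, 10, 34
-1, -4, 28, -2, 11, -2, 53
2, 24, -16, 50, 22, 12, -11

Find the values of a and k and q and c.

a = -3, k = 13, q = 28, c = -4

Rows 1 and 4 both sum to 83, so that's the common total.
Row 2: 14 + 19 + 6 + 22 + 21 + 4 = 86, so its missing entry is 83 − 86 = -3.
Column 4: 1 − 3 + 14 + 10 − 2 + 50 = 70, so its missing entry is 83 − 70 = 13.
Row 5: 20 + 6 + 10 + 7 + 10 + 34 = 87, so its missing entry is 83 − 87 = -4.
Row 3: 27 + 1 + 13 + 5 + 15 − 6 = 55, so its missing entry is 83 − 55 = 28.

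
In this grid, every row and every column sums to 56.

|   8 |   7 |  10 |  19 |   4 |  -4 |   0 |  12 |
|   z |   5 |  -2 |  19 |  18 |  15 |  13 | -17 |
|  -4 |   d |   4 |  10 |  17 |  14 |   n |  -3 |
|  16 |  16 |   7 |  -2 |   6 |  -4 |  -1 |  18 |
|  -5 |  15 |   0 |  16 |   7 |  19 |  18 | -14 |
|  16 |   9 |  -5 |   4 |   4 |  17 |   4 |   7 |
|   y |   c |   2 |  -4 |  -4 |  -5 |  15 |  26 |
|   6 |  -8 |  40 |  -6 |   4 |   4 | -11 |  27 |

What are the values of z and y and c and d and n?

Column 7: 0 + 13 − 1 + 18 + 4 + 15 − 11 = 38, so its missing entry is 56 − 38 = 18.
Row 3: -4 + 4 + 10 + 17 + 14 + 18 − 3 = 56, so its missing entry is 56 − 56 = 0.
Column 2: 7 + 5 + 0 + 16 + 15 + 9 − 8 = 44, so its missing entry is 56 − 44 = 12.
Row 7: 12 + 2 − 4 − 4 − 5 + 15 + 26 = 42, so its missing entry is 56 − 42 = 14.
Row 2: 5 − 2 + 19 + 18 + 15 + 13 − 17 = 51, so its missing entry is 56 − 51 = 5.

z = 5, y = 14, c = 12, d = 0, n = 18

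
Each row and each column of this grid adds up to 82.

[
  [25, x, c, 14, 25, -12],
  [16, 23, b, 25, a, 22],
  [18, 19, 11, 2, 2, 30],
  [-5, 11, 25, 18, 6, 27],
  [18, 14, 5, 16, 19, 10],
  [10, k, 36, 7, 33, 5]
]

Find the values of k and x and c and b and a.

Row 6: 10 + 36 + 7 + 33 + 5 = 91, so its missing entry is 82 − 91 = -9.
Column 2: 23 + 19 + 11 + 14 − 9 = 58, so its missing entry is 82 − 58 = 24.
Column 5: 25 + 2 + 6 + 19 + 33 = 85, so its missing entry is 82 − 85 = -3.
Row 2: 16 + 23 + 25 − 3 + 22 = 83, so its missing entry is 82 − 83 = -1.
Row 1: 25 + 24 + 14 + 25 − 12 = 76, so its missing entry is 82 − 76 = 6.

k = -9, x = 24, c = 6, b = -1, a = -3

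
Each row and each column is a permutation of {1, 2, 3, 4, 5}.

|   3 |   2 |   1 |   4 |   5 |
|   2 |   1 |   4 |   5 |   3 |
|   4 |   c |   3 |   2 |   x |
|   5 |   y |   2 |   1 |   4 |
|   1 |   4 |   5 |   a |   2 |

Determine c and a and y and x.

c = 5, a = 3, y = 3, x = 1

Cell (4,2): row 4 already has {1, 2, 4, 5} → 3.
Cell (3,5): column 5 already has {2, 3, 4, 5} → 1.
Cell (3,2): row 3 already has {1, 2, 3, 4} → 5.
Cell (5,4): row 5 already has {1, 2, 4, 5} → 3.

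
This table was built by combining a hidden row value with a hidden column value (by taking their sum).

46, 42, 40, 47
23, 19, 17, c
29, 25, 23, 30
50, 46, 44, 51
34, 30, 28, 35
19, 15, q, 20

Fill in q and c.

q = 13, c = 24

The difference between any two rows is the same in every column — this is an addition table with the headers hidden.
Row 6 minus row 1 is 19 − 46 = -27, so its entry in column 3 is 40 + (-27) = 13.
Row 2 minus row 1 is 23 − 46 = -23, so its entry in column 4 is 47 + (-23) = 24.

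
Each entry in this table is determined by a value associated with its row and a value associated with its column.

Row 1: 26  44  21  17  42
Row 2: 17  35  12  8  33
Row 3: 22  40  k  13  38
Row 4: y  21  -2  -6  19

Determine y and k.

y = 3, k = 17

The difference between any two rows is the same in every column — this is an addition table with the headers hidden.
Row 4 minus row 1 is 19 − 42 = -23, so its entry in column 1 is 26 + (-23) = 3.
Row 3 minus row 1 is 38 − 42 = -4, so its entry in column 3 is 21 + (-4) = 17.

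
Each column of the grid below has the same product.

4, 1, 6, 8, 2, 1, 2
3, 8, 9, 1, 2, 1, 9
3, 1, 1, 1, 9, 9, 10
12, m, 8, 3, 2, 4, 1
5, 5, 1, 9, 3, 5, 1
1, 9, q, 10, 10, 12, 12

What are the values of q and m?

q = 5, m = 6

Columns 4 and 7 each multiply to 2160, so every column has product 2160.
Column 3: 6×9×1×8×1 = 432, so the missing entry is 2160 ÷ 432 = 5.
Column 2: 1×8×1×5×9 = 360, so the missing entry is 2160 ÷ 360 = 6.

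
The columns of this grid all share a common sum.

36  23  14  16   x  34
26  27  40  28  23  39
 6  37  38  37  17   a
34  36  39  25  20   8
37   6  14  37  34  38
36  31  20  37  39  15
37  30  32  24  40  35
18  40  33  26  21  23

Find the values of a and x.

Column 2 sums to 230 and so does column 4; that's the common total.
In column 6 the known cells total 192, leaving 230 − 192 = 38.
In column 5 the known cells total 194, leaving 230 − 194 = 36.

a = 38, x = 36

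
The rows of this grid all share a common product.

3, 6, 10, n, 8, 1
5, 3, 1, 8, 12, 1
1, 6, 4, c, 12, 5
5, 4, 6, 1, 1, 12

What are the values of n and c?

Rows 2 and 4 each multiply to 1440, so every row has product 1440.
Row 1: 3×6×10×8×1 = 1440, so the missing entry is 1440 ÷ 1440 = 1.
Row 3: 1×6×4×12×5 = 1440, so the missing entry is 1440 ÷ 1440 = 1.

n = 1, c = 1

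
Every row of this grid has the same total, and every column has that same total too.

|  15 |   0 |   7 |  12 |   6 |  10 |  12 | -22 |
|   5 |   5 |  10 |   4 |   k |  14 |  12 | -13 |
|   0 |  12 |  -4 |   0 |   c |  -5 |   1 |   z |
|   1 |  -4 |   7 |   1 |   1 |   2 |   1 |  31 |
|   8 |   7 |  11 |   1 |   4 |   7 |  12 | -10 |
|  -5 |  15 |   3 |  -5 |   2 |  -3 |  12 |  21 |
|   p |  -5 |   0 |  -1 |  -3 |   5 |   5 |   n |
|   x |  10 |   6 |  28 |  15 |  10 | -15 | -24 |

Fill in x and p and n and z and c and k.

Rows 1 and 4 both sum to 40, so that's the common total.
The known cells in row 8 total 30, leaving 40 − 30 = 10 for the blank.
The known cells in row 2 total 37, leaving 40 − 37 = 3 for the blank.
The known cells in column 5 total 28, leaving 40 − 28 = 12 for the blank.
The known cells in row 3 total 16, leaving 40 − 16 = 24 for the blank.
The known cells in column 8 total 7, leaving 40 − 7 = 33 for the blank.
The known cells in row 7 total 34, leaving 40 − 34 = 6 for the blank.

x = 10, p = 6, n = 33, z = 24, c = 12, k = 3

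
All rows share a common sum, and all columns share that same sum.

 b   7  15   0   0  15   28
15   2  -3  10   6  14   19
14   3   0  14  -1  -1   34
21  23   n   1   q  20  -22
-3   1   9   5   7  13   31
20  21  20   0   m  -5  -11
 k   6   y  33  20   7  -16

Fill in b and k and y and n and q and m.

b = -2, k = -2, y = 15, n = 7, q = 13, m = 18

Rows 2 and 3 both sum to 63, so that's the common total.
The known cells in row 1 total 65, leaving 63 − 65 = -2 for the blank.
The known cells in row 6 total 45, leaving 63 − 45 = 18 for the blank.
The known cells in column 5 total 50, leaving 63 − 50 = 13 for the blank.
The known cells in column 1 total 65, leaving 63 − 65 = -2 for the blank.
The known cells in row 7 total 48, leaving 63 − 48 = 15 for the blank.
The known cells in row 4 total 56, leaving 63 − 56 = 7 for the blank.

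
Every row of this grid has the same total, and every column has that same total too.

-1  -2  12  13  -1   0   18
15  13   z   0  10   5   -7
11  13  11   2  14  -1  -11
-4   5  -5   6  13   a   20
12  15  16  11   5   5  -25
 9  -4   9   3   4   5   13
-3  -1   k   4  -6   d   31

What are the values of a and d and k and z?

a = 4, d = 21, k = -7, z = 3

Rows 1 and 3 both sum to 39, so that's the common total.
Row 2: 15 + 13 + 0 + 10 + 5 − 7 = 36, so its missing entry is 39 − 36 = 3.
Column 3: 12 + 3 + 11 − 5 + 16 + 9 = 46, so its missing entry is 39 − 46 = -7.
Row 7: -3 − 1 − 7 + 4 − 6 + 31 = 18, so its missing entry is 39 − 18 = 21.
Row 4: -4 + 5 − 5 + 6 + 13 + 20 = 35, so its missing entry is 39 − 35 = 4.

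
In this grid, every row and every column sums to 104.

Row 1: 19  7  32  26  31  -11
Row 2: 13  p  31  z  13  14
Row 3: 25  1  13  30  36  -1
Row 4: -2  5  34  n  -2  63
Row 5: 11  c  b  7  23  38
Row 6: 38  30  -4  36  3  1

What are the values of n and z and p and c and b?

n = 6, z = -1, p = 34, c = 27, b = -2

Column 3: 32 + 31 + 13 + 34 − 4 = 106, so its missing entry is 104 − 106 = -2.
Row 5: 11 − 2 + 7 + 23 + 38 = 77, so its missing entry is 104 − 77 = 27.
Column 2: 7 + 1 + 5 + 27 + 30 = 70, so its missing entry is 104 − 70 = 34.
Row 4: -2 + 5 + 34 − 2 + 63 = 98, so its missing entry is 104 − 98 = 6.
Row 2: 13 + 34 + 31 + 13 + 14 = 105, so its missing entry is 104 − 105 = -1.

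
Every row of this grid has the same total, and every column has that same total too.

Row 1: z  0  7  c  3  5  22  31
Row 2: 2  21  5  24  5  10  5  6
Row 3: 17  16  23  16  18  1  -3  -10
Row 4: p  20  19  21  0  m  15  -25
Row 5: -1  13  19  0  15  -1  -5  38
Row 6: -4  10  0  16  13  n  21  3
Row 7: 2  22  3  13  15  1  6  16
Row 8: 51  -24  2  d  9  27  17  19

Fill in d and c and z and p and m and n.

Rows 2 and 3 both sum to 78, so that's the common total.
Row 6: -4 + 10 + 0 + 16 + 13 + 21 + 3 = 59, so its missing entry is 78 − 59 = 19.
Row 8: 51 − 24 + 2 + 9 + 27 + 17 + 19 = 101, so its missing entry is 78 − 101 = -23.
Column 4: 24 + 16 + 21 + 0 + 16 + 13 − 23 = 67, so its missing entry is 78 − 67 = 11.
Row 1: 0 + 7 + 11 + 3 + 5 + 22 + 31 = 79, so its missing entry is 78 − 79 = -1.
Column 1: -1 + 2 + 17 − 1 − 4 + 2 + 51 = 66, so its missing entry is 78 − 66 = 12.
Row 4: 12 + 20 + 19 + 21 + 0 + 15 − 25 = 62, so its missing entry is 78 − 62 = 16.

d = -23, c = 11, z = -1, p = 12, m = 16, n = 19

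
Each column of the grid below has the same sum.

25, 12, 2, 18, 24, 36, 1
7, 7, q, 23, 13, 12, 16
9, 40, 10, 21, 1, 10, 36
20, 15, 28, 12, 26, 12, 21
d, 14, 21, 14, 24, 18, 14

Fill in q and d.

q = 27, d = 27

Column 2 sums to 88 and so does column 6; that's the common total.
In column 3 the known cells total 61, leaving 88 − 61 = 27.
In column 1 the known cells total 61, leaving 88 − 61 = 27.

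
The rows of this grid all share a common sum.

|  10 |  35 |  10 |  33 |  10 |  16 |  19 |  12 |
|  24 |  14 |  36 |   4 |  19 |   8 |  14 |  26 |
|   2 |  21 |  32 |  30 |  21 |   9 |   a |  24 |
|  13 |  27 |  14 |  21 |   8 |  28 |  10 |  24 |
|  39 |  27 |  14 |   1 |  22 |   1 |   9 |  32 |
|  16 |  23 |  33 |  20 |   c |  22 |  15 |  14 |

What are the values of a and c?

a = 6, c = 2

Rows 1 and 5 both add up to 145, so every row sums to 145.
Row 3: 2 + 21 + 32 + 30 + 21 + 9 + 24 = 139, so the missing entry is 145 − 139 = 6.
Row 6: 16 + 23 + 33 + 20 + 22 + 15 + 14 = 143, so the missing entry is 145 − 143 = 2.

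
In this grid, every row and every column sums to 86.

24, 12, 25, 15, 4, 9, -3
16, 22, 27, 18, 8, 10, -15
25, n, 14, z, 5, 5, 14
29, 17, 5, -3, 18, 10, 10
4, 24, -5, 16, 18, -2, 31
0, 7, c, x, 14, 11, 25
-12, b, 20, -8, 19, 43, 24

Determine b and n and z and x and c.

b = 0, n = 4, z = 19, x = 29, c = 0

Row 7: -12 + 20 − 8 + 19 + 43 + 24 = 86, so its missing entry is 86 − 86 = 0.
Column 2: 12 + 22 + 17 + 24 + 7 + 0 = 82, so its missing entry is 86 − 82 = 4.
Row 3: 25 + 4 + 14 + 5 + 5 + 14 = 67, so its missing entry is 86 − 67 = 19.
Column 4: 15 + 18 + 19 − 3 + 16 − 8 = 57, so its missing entry is 86 − 57 = 29.
Row 6: 0 + 7 + 29 + 14 + 11 + 25 = 86, so its missing entry is 86 − 86 = 0.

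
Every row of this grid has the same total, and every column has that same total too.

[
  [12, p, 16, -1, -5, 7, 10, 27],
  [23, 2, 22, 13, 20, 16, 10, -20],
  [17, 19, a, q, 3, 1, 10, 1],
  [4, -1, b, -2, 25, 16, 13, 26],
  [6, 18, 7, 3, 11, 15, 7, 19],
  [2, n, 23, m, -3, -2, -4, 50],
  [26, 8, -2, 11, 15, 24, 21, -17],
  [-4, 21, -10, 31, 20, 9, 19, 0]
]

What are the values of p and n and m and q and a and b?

p = 20, n = -1, m = 21, q = 10, a = 25, b = 5

Rows 2 and 5 both sum to 86, so that's the common total.
The known cells in row 1 total 66, leaving 86 − 66 = 20 for the blank.
The known cells in column 2 total 87, leaving 86 − 87 = -1 for the blank.
The known cells in row 6 total 65, leaving 86 − 65 = 21 for the blank.
The known cells in column 4 total 76, leaving 86 − 76 = 10 for the blank.
The known cells in row 3 total 61, leaving 86 − 61 = 25 for the blank.
The known cells in row 4 total 81, leaving 86 − 81 = 5 for the blank.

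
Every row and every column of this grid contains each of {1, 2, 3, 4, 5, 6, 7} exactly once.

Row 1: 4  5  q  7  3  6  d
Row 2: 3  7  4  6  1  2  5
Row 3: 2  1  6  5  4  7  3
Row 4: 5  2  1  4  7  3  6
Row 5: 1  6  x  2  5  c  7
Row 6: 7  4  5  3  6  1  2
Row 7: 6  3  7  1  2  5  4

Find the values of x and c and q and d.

x = 3, c = 4, q = 2, d = 1

At (row 5, col 6): column 6 already has {1, 2, 3, 5, 6, 7}, so the value is 4.
Cell (5,3): row 5 already has {1, 2, 4, 5, 6, 7} → 3.
At (row 1, col 3): column 3 already has {1, 3, 4, 5, 6, 7}, so the value is 2.
Cell (1,7): row 1 already has {2, 3, 4, 5, 6, 7} → 1.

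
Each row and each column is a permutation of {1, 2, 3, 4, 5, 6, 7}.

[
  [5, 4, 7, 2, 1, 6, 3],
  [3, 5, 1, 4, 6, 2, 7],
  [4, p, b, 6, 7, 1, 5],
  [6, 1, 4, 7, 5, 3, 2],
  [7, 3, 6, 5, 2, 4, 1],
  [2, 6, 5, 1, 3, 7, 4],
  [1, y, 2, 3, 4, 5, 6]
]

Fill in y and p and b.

y = 7, p = 2, b = 3

For row 7, column 2: row 7 already has {1, 2, 3, 4, 5, 6}; that leaves 7.
At (row 3, col 2): column 2 already has {1, 3, 4, 5, 6, 7}, so the value is 2.
Cell (3,3): row 3 already has {1, 2, 4, 5, 6, 7} → 3.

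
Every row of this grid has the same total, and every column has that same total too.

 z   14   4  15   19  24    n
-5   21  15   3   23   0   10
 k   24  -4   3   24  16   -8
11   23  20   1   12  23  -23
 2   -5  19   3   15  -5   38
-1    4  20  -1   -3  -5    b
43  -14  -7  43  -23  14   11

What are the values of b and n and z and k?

Rows 2 and 4 both sum to 67, so that's the common total.
Row 3: 24 − 4 + 3 + 24 + 16 − 8 = 55, so its missing entry is 67 − 55 = 12.
Column 1: -5 + 12 + 11 + 2 − 1 + 43 = 62, so its missing entry is 67 − 62 = 5.
Row 6: -1 + 4 + 20 − 1 − 3 − 5 = 14, so its missing entry is 67 − 14 = 53.
Row 1: 5 + 14 + 4 + 15 + 19 + 24 = 81, so its missing entry is 67 − 81 = -14.

b = 53, n = -14, z = 5, k = 12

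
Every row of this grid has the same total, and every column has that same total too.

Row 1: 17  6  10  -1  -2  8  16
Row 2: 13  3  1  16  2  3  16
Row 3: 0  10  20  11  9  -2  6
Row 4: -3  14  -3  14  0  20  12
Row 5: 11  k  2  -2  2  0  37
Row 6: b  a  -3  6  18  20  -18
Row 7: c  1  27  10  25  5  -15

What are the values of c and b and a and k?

c = 1, b = 15, a = 16, k = 4

Rows 1 and 2 both sum to 54, so that's the common total.
Row 5 has 11 + 2 − 2 + 2 + 0 + 37 = 50; the blank must be 54 − 50 = 4.
Column 2 has 6 + 3 + 10 + 14 + 4 + 1 = 38; the blank must be 54 − 38 = 16.
Row 6 has 16 − 3 + 6 + 18 + 20 − 18 = 39; the blank must be 54 − 39 = 15.
Row 7 has 1 + 27 + 10 + 25 + 5 − 15 = 53; the blank must be 54 − 53 = 1.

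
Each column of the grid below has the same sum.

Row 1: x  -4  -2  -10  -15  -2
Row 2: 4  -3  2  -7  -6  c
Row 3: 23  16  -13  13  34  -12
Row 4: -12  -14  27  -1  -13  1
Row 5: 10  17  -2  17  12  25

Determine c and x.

c = 0, x = -13

The complete columns each total 12.
Column 6 is missing 12 − 12 = 0 (since -2 − 12 + 1 + 25 = 12).
Column 1 is missing 12 − 25 = -13 (since 4 + 23 − 12 + 10 = 25).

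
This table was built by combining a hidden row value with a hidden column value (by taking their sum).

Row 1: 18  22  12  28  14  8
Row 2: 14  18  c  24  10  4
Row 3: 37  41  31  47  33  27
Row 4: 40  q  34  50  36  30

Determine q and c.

The difference between any two rows is the same in every column — this is an addition table with the headers hidden.
Row 4 minus row 1 is 50 − 28 = 22, so its entry in column 2 is 22 + 22 = 44.
Row 2 minus row 1 is 24 − 28 = -4, so its entry in column 3 is 12 + (-4) = 8.

q = 44, c = 8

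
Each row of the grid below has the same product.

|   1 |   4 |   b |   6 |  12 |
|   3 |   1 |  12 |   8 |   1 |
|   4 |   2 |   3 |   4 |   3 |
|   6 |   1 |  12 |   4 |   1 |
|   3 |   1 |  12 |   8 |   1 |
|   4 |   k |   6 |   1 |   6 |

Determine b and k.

Rows 4 and 5 each multiply to 288, so every row has product 288.
Row 1: 1×4×6×12 = 288, so the missing entry is 288 ÷ 288 = 1.
Row 6: 4×6×1×6 = 144, so the missing entry is 288 ÷ 144 = 2.

b = 1, k = 2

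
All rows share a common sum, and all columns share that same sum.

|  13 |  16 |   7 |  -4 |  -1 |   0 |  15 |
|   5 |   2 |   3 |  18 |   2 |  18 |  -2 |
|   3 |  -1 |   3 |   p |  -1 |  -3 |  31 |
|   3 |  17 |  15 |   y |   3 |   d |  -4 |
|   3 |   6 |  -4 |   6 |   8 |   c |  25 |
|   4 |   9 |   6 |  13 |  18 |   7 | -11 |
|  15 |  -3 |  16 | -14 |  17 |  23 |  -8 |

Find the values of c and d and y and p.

c = 2, d = -1, y = 13, p = 14

Rows 1 and 2 both sum to 46, so that's the common total.
Row 3 has 3 − 1 + 3 − 1 − 3 + 31 = 32; the blank must be 46 − 32 = 14.
Row 5 has 3 + 6 − 4 + 6 + 8 + 25 = 44; the blank must be 46 − 44 = 2.
Column 4 has -4 + 18 + 14 + 6 + 13 − 14 = 33; the blank must be 46 − 33 = 13.
Row 4 has 3 + 17 + 15 + 13 + 3 − 4 = 47; the blank must be 46 − 47 = -1.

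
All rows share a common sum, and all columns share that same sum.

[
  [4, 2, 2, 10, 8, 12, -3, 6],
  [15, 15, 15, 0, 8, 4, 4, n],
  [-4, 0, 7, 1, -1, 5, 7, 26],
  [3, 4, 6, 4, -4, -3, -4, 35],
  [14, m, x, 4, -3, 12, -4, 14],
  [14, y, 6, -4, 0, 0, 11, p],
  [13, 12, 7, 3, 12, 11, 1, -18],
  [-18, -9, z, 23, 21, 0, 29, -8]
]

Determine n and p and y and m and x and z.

n = -20, p = 6, y = 8, m = 9, x = -5, z = 3

Rows 1 and 3 both sum to 41, so that's the common total.
Row 2 has 15 + 15 + 15 + 0 + 8 + 4 + 4 = 61; the blank must be 41 − 61 = -20.
Column 8 has 6 − 20 + 26 + 35 + 14 − 18 − 8 = 35; the blank must be 41 − 35 = 6.
Row 6 has 14 + 6 − 4 + 0 + 0 + 11 + 6 = 33; the blank must be 41 − 33 = 8.
Row 8 has -18 − 9 + 23 + 21 + 0 + 29 − 8 = 38; the blank must be 41 − 38 = 3.
Column 3 has 2 + 15 + 7 + 6 + 6 + 7 + 3 = 46; the blank must be 41 − 46 = -5.
Row 5 has 14 − 5 + 4 − 3 + 12 − 4 + 14 = 32; the blank must be 41 − 32 = 9.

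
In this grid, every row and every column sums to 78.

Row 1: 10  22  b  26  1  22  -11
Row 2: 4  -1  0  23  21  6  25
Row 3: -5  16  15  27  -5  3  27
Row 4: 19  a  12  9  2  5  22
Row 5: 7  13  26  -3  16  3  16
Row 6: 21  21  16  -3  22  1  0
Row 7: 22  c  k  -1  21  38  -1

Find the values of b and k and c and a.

b = 8, k = 1, c = -2, a = 9

Row 4 has 19 + 12 + 9 + 2 + 5 + 22 = 69; the blank must be 78 − 69 = 9.
Column 2 has 22 − 1 + 16 + 9 + 13 + 21 = 80; the blank must be 78 − 80 = -2.
Row 1 has 10 + 22 + 26 + 1 + 22 − 11 = 70; the blank must be 78 − 70 = 8.
Row 7 has 22 − 2 − 1 + 21 + 38 − 1 = 77; the blank must be 78 − 77 = 1.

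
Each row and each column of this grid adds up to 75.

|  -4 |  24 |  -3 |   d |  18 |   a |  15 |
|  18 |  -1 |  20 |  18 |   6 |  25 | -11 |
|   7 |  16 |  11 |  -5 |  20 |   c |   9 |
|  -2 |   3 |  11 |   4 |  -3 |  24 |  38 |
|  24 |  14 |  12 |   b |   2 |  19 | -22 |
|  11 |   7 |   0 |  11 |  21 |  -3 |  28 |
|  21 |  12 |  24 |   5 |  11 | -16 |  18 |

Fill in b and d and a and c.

b = 26, d = 16, a = 9, c = 17

Row 3 has 7 + 16 + 11 − 5 + 20 + 9 = 58; the blank must be 75 − 58 = 17.
Column 6 has 25 + 17 + 24 + 19 − 3 − 16 = 66; the blank must be 75 − 66 = 9.
Row 1 has -4 + 24 − 3 + 18 + 9 + 15 = 59; the blank must be 75 − 59 = 16.
Row 5 has 24 + 14 + 12 + 2 + 19 − 22 = 49; the blank must be 75 − 49 = 26.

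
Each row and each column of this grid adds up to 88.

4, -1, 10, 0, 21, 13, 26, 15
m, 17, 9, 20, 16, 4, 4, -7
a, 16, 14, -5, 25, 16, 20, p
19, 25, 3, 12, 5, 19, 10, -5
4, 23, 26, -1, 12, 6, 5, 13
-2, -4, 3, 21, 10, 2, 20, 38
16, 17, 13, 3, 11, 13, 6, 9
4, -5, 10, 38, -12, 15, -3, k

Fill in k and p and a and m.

The known cells in row 2 total 63, leaving 88 − 63 = 25 for the blank.
The known cells in column 1 total 70, leaving 88 − 70 = 18 for the blank.
The known cells in row 8 total 47, leaving 88 − 47 = 41 for the blank.
The known cells in row 3 total 104, leaving 88 − 104 = -16 for the blank.

k = 41, p = -16, a = 18, m = 25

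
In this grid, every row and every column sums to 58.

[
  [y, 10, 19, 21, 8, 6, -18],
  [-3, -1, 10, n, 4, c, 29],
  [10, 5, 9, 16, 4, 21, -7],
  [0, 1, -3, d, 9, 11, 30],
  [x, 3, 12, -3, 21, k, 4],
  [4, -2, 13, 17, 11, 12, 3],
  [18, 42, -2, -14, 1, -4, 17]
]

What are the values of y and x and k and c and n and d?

y = 12, x = 17, k = 4, c = 8, n = 11, d = 10

Row 1: 10 + 19 + 21 + 8 + 6 − 18 = 46, so its missing entry is 58 − 46 = 12.
Column 1: 12 − 3 + 10 + 0 + 4 + 18 = 41, so its missing entry is 58 − 41 = 17.
Row 5: 17 + 3 + 12 − 3 + 21 + 4 = 54, so its missing entry is 58 − 54 = 4.
Column 6: 6 + 21 + 11 + 4 + 12 − 4 = 50, so its missing entry is 58 − 50 = 8.
Row 4: 0 + 1 − 3 + 9 + 11 + 30 = 48, so its missing entry is 58 − 48 = 10.
Row 2: -3 − 1 + 10 + 4 + 8 + 29 = 47, so its missing entry is 58 − 47 = 11.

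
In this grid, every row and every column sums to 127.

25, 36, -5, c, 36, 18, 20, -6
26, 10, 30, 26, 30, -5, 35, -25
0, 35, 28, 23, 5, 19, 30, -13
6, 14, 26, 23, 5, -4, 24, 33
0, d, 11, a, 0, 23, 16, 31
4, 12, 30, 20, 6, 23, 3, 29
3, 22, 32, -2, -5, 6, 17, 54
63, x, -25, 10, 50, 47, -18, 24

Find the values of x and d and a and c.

Row 1: 25 + 36 − 5 + 36 + 18 + 20 − 6 = 124, so its missing entry is 127 − 124 = 3.
Column 4: 3 + 26 + 23 + 23 + 20 − 2 + 10 = 103, so its missing entry is 127 − 103 = 24.
Row 8: 63 − 25 + 10 + 50 + 47 − 18 + 24 = 151, so its missing entry is 127 − 151 = -24.
Row 5: 0 + 11 + 24 + 0 + 23 + 16 + 31 = 105, so its missing entry is 127 − 105 = 22.

x = -24, d = 22, a = 24, c = 3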